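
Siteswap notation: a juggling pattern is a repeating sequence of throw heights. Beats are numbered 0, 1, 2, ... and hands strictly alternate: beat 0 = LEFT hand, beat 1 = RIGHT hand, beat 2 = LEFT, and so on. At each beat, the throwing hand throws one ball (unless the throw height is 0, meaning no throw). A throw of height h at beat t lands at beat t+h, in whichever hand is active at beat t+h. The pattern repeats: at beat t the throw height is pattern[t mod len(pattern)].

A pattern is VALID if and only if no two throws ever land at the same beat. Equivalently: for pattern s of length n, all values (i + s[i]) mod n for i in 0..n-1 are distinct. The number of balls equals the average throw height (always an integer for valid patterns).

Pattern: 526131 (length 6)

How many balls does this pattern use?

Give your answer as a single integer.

Pattern = [5, 2, 6, 1, 3, 1], length n = 6
  position 0: throw height = 5, running sum = 5
  position 1: throw height = 2, running sum = 7
  position 2: throw height = 6, running sum = 13
  position 3: throw height = 1, running sum = 14
  position 4: throw height = 3, running sum = 17
  position 5: throw height = 1, running sum = 18
Total sum = 18; balls = sum / n = 18 / 6 = 3

Answer: 3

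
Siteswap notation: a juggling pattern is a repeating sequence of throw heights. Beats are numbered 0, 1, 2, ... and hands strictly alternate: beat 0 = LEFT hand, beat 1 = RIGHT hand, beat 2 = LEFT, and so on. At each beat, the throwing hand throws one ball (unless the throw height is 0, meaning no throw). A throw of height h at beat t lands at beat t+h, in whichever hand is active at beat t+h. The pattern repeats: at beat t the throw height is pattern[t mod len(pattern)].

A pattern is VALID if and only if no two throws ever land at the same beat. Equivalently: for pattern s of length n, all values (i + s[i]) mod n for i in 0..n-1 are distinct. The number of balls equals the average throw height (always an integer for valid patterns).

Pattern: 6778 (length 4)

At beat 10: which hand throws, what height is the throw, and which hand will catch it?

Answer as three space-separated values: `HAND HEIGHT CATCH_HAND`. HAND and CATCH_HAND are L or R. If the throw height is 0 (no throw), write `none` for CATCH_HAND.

Beat 10: 10 mod 2 = 0, so hand = L
Throw height = pattern[10 mod 4] = pattern[2] = 7
Lands at beat 10+7=17, 17 mod 2 = 1, so catch hand = R

Answer: L 7 R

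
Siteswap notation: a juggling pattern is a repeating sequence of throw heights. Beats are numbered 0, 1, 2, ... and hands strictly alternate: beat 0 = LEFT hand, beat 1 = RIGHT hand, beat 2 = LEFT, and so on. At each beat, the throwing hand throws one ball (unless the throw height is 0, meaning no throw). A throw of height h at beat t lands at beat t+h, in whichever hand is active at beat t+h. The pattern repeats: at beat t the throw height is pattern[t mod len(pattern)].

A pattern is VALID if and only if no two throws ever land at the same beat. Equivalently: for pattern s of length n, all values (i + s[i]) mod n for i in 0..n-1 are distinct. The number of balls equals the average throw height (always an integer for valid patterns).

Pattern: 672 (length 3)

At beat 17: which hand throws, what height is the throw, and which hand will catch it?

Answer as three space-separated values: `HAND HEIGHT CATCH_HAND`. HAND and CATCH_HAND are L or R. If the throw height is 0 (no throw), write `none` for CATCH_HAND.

Answer: R 2 R

Derivation:
Beat 17: 17 mod 2 = 1, so hand = R
Throw height = pattern[17 mod 3] = pattern[2] = 2
Lands at beat 17+2=19, 19 mod 2 = 1, so catch hand = R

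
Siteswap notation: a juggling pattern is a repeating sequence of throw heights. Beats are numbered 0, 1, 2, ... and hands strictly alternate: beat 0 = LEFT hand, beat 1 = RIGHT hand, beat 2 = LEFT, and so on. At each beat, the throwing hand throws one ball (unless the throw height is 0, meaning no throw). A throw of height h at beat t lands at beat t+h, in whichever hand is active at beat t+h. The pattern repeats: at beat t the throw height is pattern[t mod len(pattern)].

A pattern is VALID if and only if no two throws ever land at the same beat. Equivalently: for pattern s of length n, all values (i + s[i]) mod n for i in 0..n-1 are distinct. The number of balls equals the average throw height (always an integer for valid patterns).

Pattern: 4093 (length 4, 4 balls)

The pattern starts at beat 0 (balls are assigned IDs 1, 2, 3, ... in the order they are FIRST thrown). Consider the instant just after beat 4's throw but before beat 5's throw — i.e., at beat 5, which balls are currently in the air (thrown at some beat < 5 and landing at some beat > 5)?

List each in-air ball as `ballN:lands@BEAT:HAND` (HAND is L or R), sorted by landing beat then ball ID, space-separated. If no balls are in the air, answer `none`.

Answer: ball3:lands@6:L ball1:lands@8:L ball2:lands@11:R

Derivation:
Beat 0 (L): throw ball1 h=4 -> lands@4:L; in-air after throw: [b1@4:L]
Beat 2 (L): throw ball2 h=9 -> lands@11:R; in-air after throw: [b1@4:L b2@11:R]
Beat 3 (R): throw ball3 h=3 -> lands@6:L; in-air after throw: [b1@4:L b3@6:L b2@11:R]
Beat 4 (L): throw ball1 h=4 -> lands@8:L; in-air after throw: [b3@6:L b1@8:L b2@11:R]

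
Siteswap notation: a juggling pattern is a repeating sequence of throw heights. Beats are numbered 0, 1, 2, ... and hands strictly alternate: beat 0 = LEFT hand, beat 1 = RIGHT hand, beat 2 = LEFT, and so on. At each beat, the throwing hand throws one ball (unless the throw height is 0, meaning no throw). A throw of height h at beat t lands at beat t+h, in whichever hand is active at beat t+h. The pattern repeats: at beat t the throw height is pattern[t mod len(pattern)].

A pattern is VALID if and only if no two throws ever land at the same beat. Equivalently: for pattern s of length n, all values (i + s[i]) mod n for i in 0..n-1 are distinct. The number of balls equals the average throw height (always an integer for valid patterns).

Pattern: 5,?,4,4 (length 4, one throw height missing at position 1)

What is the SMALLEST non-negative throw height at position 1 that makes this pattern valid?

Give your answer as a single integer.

Answer: 3

Derivation:
i=0: (0 + 5) mod 4 = 1
i=1: s[i]=? (unknown)
i=2: (2 + 4) mod 4 = 2
i=3: (3 + 4) mod 4 = 3
Known residues: [1, 2, 3]; need a permutation of 0..3, so missing residue r = 0
Need (1 + s) mod 4 = 0; smallest s = (0 - 1) mod 4 = 3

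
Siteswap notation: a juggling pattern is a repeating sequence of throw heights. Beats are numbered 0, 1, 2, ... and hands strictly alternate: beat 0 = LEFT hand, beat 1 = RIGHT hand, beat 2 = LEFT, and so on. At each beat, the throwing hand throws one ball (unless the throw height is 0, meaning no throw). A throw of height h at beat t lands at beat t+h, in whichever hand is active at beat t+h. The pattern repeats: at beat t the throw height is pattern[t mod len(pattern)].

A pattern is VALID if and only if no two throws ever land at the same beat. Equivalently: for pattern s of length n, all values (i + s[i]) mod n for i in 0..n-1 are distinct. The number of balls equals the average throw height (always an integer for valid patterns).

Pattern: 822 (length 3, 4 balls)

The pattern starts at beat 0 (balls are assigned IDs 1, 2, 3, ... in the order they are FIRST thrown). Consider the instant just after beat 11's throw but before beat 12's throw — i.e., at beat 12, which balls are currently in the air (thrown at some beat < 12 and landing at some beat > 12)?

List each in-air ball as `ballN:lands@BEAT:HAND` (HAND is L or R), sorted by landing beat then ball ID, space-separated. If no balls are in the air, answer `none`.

Beat 0 (L): throw ball1 h=8 -> lands@8:L; in-air after throw: [b1@8:L]
Beat 1 (R): throw ball2 h=2 -> lands@3:R; in-air after throw: [b2@3:R b1@8:L]
Beat 2 (L): throw ball3 h=2 -> lands@4:L; in-air after throw: [b2@3:R b3@4:L b1@8:L]
Beat 3 (R): throw ball2 h=8 -> lands@11:R; in-air after throw: [b3@4:L b1@8:L b2@11:R]
Beat 4 (L): throw ball3 h=2 -> lands@6:L; in-air after throw: [b3@6:L b1@8:L b2@11:R]
Beat 5 (R): throw ball4 h=2 -> lands@7:R; in-air after throw: [b3@6:L b4@7:R b1@8:L b2@11:R]
Beat 6 (L): throw ball3 h=8 -> lands@14:L; in-air after throw: [b4@7:R b1@8:L b2@11:R b3@14:L]
Beat 7 (R): throw ball4 h=2 -> lands@9:R; in-air after throw: [b1@8:L b4@9:R b2@11:R b3@14:L]
Beat 8 (L): throw ball1 h=2 -> lands@10:L; in-air after throw: [b4@9:R b1@10:L b2@11:R b3@14:L]
Beat 9 (R): throw ball4 h=8 -> lands@17:R; in-air after throw: [b1@10:L b2@11:R b3@14:L b4@17:R]
Beat 10 (L): throw ball1 h=2 -> lands@12:L; in-air after throw: [b2@11:R b1@12:L b3@14:L b4@17:R]
Beat 11 (R): throw ball2 h=2 -> lands@13:R; in-air after throw: [b1@12:L b2@13:R b3@14:L b4@17:R]
Beat 12 (L): throw ball1 h=8 -> lands@20:L; in-air after throw: [b2@13:R b3@14:L b4@17:R b1@20:L]

Answer: ball2:lands@13:R ball3:lands@14:L ball4:lands@17:R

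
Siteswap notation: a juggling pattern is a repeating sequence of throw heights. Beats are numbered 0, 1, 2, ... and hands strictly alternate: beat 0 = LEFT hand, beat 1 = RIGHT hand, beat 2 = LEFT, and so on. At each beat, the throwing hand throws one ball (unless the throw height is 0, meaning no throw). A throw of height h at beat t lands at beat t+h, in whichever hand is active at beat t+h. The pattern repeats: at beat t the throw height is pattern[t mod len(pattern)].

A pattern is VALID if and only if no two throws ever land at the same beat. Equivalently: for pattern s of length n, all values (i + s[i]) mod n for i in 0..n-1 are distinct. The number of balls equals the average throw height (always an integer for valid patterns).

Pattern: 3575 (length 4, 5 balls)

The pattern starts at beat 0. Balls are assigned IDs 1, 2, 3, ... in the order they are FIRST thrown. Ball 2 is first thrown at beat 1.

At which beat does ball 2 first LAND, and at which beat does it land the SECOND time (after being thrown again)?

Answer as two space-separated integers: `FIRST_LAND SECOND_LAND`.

Answer: 6 13

Derivation:
Beat 0 (L): throw ball1 h=3 -> lands@3:R; in-air after throw: [b1@3:R]
Beat 1 (R): throw ball2 h=5 -> lands@6:L; in-air after throw: [b1@3:R b2@6:L]
Beat 2 (L): throw ball3 h=7 -> lands@9:R; in-air after throw: [b1@3:R b2@6:L b3@9:R]
Beat 3 (R): throw ball1 h=5 -> lands@8:L; in-air after throw: [b2@6:L b1@8:L b3@9:R]
Beat 4 (L): throw ball4 h=3 -> lands@7:R; in-air after throw: [b2@6:L b4@7:R b1@8:L b3@9:R]
Beat 5 (R): throw ball5 h=5 -> lands@10:L; in-air after throw: [b2@6:L b4@7:R b1@8:L b3@9:R b5@10:L]
Beat 6 (L): throw ball2 h=7 -> lands@13:R; in-air after throw: [b4@7:R b1@8:L b3@9:R b5@10:L b2@13:R]
Beat 7 (R): throw ball4 h=5 -> lands@12:L; in-air after throw: [b1@8:L b3@9:R b5@10:L b4@12:L b2@13:R]
Beat 8 (L): throw ball1 h=3 -> lands@11:R; in-air after throw: [b3@9:R b5@10:L b1@11:R b4@12:L b2@13:R]
Beat 9 (R): throw ball3 h=5 -> lands@14:L; in-air after throw: [b5@10:L b1@11:R b4@12:L b2@13:R b3@14:L]
Beat 10 (L): throw ball5 h=7 -> lands@17:R; in-air after throw: [b1@11:R b4@12:L b2@13:R b3@14:L b5@17:R]
Beat 11 (R): throw ball1 h=5 -> lands@16:L; in-air after throw: [b4@12:L b2@13:R b3@14:L b1@16:L b5@17:R]
Beat 12 (L): throw ball4 h=3 -> lands@15:R; in-air after throw: [b2@13:R b3@14:L b4@15:R b1@16:L b5@17:R]
Ball 2: thrown@1 h=5 -> first land @6; rethrown@6 h=7 -> second land @13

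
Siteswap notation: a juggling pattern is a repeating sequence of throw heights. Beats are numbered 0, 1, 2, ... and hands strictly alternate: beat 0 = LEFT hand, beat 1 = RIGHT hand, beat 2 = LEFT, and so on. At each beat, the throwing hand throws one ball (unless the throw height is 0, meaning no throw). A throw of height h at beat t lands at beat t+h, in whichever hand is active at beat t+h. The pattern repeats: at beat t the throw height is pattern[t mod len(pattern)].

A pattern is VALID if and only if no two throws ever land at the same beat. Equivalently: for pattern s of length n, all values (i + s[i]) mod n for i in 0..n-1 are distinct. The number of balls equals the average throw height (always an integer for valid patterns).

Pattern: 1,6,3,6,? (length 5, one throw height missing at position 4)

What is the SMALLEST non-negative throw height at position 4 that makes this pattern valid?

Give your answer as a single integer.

Answer: 4

Derivation:
i=0: (0 + 1) mod 5 = 1
i=1: (1 + 6) mod 5 = 2
i=2: (2 + 3) mod 5 = 0
i=3: (3 + 6) mod 5 = 4
i=4: s[i]=? (unknown)
Known residues: [0, 1, 2, 4]; need a permutation of 0..4, so missing residue r = 3
Need (4 + s) mod 5 = 3; smallest s = (3 - 4) mod 5 = 4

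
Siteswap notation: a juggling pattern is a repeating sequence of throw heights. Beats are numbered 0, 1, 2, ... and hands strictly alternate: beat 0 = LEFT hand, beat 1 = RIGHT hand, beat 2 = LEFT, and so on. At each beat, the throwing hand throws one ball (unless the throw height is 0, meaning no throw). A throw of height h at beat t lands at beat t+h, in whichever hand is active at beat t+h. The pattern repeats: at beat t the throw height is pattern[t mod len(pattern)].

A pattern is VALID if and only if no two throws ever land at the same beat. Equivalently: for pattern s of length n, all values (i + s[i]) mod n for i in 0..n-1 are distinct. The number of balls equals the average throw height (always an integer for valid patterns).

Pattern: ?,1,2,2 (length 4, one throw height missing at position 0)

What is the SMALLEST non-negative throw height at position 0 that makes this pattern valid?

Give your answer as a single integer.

Answer: 3

Derivation:
i=0: s[i]=? (unknown)
i=1: (1 + 1) mod 4 = 2
i=2: (2 + 2) mod 4 = 0
i=3: (3 + 2) mod 4 = 1
Known residues: [0, 1, 2]; need a permutation of 0..3, so missing residue r = 3
Need (0 + s) mod 4 = 3; smallest s = (3 - 0) mod 4 = 3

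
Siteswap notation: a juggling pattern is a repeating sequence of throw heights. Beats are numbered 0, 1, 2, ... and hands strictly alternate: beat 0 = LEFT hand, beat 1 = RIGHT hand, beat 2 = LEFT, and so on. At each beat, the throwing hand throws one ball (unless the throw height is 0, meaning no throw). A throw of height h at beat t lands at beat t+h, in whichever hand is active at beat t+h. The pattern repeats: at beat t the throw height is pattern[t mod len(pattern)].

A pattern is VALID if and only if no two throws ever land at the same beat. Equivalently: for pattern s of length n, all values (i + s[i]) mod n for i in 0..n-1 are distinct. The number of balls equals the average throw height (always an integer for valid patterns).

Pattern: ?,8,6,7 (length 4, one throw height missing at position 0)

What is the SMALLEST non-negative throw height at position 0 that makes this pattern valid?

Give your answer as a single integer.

Answer: 3

Derivation:
i=0: s[i]=? (unknown)
i=1: (1 + 8) mod 4 = 1
i=2: (2 + 6) mod 4 = 0
i=3: (3 + 7) mod 4 = 2
Known residues: [0, 1, 2]; need a permutation of 0..3, so missing residue r = 3
Need (0 + s) mod 4 = 3; smallest s = (3 - 0) mod 4 = 3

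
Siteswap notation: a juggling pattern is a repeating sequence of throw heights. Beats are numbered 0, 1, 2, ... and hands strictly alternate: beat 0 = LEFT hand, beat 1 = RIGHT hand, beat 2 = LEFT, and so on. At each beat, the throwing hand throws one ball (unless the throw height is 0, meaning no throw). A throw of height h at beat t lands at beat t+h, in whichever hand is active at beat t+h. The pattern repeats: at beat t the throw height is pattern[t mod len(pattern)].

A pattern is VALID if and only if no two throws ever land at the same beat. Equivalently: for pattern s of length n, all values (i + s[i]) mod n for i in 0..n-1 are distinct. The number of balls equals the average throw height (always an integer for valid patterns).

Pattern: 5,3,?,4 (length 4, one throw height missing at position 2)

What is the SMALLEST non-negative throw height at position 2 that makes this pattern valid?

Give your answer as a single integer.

i=0: (0 + 5) mod 4 = 1
i=1: (1 + 3) mod 4 = 0
i=2: s[i]=? (unknown)
i=3: (3 + 4) mod 4 = 3
Known residues: [0, 1, 3]; need a permutation of 0..3, so missing residue r = 2
Need (2 + s) mod 4 = 2; smallest s = (2 - 2) mod 4 = 0

Answer: 0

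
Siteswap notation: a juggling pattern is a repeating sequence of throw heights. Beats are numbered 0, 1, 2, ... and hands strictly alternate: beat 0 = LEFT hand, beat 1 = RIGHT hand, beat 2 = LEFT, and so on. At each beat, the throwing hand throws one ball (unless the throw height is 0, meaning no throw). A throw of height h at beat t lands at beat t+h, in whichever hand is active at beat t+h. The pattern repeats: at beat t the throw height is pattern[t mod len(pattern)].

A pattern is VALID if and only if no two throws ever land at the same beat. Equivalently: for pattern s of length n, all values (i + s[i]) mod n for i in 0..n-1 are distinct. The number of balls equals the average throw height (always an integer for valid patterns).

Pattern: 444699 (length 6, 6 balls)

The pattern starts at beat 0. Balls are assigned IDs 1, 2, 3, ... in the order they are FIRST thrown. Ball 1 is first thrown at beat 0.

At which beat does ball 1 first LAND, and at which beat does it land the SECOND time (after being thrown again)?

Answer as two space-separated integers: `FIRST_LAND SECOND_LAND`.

Beat 0 (L): throw ball1 h=4 -> lands@4:L; in-air after throw: [b1@4:L]
Beat 1 (R): throw ball2 h=4 -> lands@5:R; in-air after throw: [b1@4:L b2@5:R]
Beat 2 (L): throw ball3 h=4 -> lands@6:L; in-air after throw: [b1@4:L b2@5:R b3@6:L]
Beat 3 (R): throw ball4 h=6 -> lands@9:R; in-air after throw: [b1@4:L b2@5:R b3@6:L b4@9:R]
Beat 4 (L): throw ball1 h=9 -> lands@13:R; in-air after throw: [b2@5:R b3@6:L b4@9:R b1@13:R]
Beat 5 (R): throw ball2 h=9 -> lands@14:L; in-air after throw: [b3@6:L b4@9:R b1@13:R b2@14:L]
Beat 6 (L): throw ball3 h=4 -> lands@10:L; in-air after throw: [b4@9:R b3@10:L b1@13:R b2@14:L]
Beat 7 (R): throw ball5 h=4 -> lands@11:R; in-air after throw: [b4@9:R b3@10:L b5@11:R b1@13:R b2@14:L]
Beat 8 (L): throw ball6 h=4 -> lands@12:L; in-air after throw: [b4@9:R b3@10:L b5@11:R b6@12:L b1@13:R b2@14:L]
Beat 9 (R): throw ball4 h=6 -> lands@15:R; in-air after throw: [b3@10:L b5@11:R b6@12:L b1@13:R b2@14:L b4@15:R]
Beat 10 (L): throw ball3 h=9 -> lands@19:R; in-air after throw: [b5@11:R b6@12:L b1@13:R b2@14:L b4@15:R b3@19:R]
Beat 11 (R): throw ball5 h=9 -> lands@20:L; in-air after throw: [b6@12:L b1@13:R b2@14:L b4@15:R b3@19:R b5@20:L]
Beat 12 (L): throw ball6 h=4 -> lands@16:L; in-air after throw: [b1@13:R b2@14:L b4@15:R b6@16:L b3@19:R b5@20:L]
Beat 13 (R): throw ball1 h=4 -> lands@17:R; in-air after throw: [b2@14:L b4@15:R b6@16:L b1@17:R b3@19:R b5@20:L]
Ball 1: thrown@0 h=4 -> first land @4; rethrown@4 h=9 -> second land @13

Answer: 4 13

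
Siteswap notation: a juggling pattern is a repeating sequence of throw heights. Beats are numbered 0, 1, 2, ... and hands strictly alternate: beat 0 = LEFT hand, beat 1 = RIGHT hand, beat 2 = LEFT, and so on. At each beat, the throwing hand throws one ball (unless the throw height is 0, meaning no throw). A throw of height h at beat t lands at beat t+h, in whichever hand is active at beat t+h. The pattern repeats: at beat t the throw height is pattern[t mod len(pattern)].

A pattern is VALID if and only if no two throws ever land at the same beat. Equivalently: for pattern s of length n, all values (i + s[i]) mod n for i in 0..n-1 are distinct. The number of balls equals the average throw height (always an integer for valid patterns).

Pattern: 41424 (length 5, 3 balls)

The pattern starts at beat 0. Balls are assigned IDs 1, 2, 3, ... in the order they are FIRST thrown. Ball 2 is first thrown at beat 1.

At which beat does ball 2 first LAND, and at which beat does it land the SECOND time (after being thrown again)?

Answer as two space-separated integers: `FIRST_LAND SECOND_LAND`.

Beat 0 (L): throw ball1 h=4 -> lands@4:L; in-air after throw: [b1@4:L]
Beat 1 (R): throw ball2 h=1 -> lands@2:L; in-air after throw: [b2@2:L b1@4:L]
Beat 2 (L): throw ball2 h=4 -> lands@6:L; in-air after throw: [b1@4:L b2@6:L]
Beat 3 (R): throw ball3 h=2 -> lands@5:R; in-air after throw: [b1@4:L b3@5:R b2@6:L]
Beat 4 (L): throw ball1 h=4 -> lands@8:L; in-air after throw: [b3@5:R b2@6:L b1@8:L]
Beat 5 (R): throw ball3 h=4 -> lands@9:R; in-air after throw: [b2@6:L b1@8:L b3@9:R]
Beat 6 (L): throw ball2 h=1 -> lands@7:R; in-air after throw: [b2@7:R b1@8:L b3@9:R]
Ball 2: thrown@1 h=1 -> first land @2; rethrown@2 h=4 -> second land @6

Answer: 2 6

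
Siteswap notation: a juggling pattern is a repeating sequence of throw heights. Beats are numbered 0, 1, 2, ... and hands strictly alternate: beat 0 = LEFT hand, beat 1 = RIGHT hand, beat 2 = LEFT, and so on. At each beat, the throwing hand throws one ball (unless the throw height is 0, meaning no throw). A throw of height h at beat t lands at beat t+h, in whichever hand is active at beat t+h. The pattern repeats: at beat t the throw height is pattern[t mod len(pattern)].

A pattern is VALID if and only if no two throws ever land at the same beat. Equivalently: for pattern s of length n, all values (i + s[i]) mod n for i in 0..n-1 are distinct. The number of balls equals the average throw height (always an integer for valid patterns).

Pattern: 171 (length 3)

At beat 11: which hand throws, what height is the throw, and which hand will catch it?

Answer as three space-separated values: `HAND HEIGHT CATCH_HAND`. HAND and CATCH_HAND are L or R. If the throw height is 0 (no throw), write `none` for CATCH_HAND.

Answer: R 1 L

Derivation:
Beat 11: 11 mod 2 = 1, so hand = R
Throw height = pattern[11 mod 3] = pattern[2] = 1
Lands at beat 11+1=12, 12 mod 2 = 0, so catch hand = L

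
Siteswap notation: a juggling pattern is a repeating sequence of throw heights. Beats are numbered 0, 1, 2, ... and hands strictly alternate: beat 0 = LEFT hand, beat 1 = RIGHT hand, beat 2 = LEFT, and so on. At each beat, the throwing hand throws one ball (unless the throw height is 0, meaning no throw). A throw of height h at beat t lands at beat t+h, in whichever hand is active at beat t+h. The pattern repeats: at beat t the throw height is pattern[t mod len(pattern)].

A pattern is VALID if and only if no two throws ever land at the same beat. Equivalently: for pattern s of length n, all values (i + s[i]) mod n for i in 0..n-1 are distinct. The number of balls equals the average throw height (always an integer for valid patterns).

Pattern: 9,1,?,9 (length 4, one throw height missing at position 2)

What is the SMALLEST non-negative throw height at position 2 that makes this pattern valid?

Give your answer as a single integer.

i=0: (0 + 9) mod 4 = 1
i=1: (1 + 1) mod 4 = 2
i=2: s[i]=? (unknown)
i=3: (3 + 9) mod 4 = 0
Known residues: [0, 1, 2]; need a permutation of 0..3, so missing residue r = 3
Need (2 + s) mod 4 = 3; smallest s = (3 - 2) mod 4 = 1

Answer: 1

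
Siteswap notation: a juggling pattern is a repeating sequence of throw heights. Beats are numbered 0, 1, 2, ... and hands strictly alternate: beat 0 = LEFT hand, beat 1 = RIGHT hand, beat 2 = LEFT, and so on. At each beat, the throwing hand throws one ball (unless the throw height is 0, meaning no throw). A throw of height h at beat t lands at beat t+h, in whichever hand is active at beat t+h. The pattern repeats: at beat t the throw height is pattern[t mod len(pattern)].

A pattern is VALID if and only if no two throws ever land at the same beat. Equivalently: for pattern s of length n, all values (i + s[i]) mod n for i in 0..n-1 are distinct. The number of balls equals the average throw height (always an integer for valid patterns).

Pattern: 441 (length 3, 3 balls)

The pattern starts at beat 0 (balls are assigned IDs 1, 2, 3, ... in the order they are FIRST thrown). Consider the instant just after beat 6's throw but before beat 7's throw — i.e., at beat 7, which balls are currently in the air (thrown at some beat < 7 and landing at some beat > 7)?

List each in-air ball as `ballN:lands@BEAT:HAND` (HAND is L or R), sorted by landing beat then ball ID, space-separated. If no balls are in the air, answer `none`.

Beat 0 (L): throw ball1 h=4 -> lands@4:L; in-air after throw: [b1@4:L]
Beat 1 (R): throw ball2 h=4 -> lands@5:R; in-air after throw: [b1@4:L b2@5:R]
Beat 2 (L): throw ball3 h=1 -> lands@3:R; in-air after throw: [b3@3:R b1@4:L b2@5:R]
Beat 3 (R): throw ball3 h=4 -> lands@7:R; in-air after throw: [b1@4:L b2@5:R b3@7:R]
Beat 4 (L): throw ball1 h=4 -> lands@8:L; in-air after throw: [b2@5:R b3@7:R b1@8:L]
Beat 5 (R): throw ball2 h=1 -> lands@6:L; in-air after throw: [b2@6:L b3@7:R b1@8:L]
Beat 6 (L): throw ball2 h=4 -> lands@10:L; in-air after throw: [b3@7:R b1@8:L b2@10:L]
Beat 7 (R): throw ball3 h=4 -> lands@11:R; in-air after throw: [b1@8:L b2@10:L b3@11:R]

Answer: ball1:lands@8:L ball2:lands@10:L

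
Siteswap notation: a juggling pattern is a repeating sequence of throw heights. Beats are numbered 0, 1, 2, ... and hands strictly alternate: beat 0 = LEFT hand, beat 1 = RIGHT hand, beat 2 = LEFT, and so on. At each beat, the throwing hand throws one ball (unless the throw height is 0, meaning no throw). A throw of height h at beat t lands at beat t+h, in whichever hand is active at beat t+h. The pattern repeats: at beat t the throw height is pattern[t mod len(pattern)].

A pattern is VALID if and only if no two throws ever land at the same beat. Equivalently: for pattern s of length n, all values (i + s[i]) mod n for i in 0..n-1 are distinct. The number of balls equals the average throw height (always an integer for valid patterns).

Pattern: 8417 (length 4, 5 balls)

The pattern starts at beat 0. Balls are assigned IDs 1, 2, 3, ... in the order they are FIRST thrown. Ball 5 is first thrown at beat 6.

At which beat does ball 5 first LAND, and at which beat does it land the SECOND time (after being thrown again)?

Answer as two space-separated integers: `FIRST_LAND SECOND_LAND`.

Answer: 7 14

Derivation:
Beat 0 (L): throw ball1 h=8 -> lands@8:L; in-air after throw: [b1@8:L]
Beat 1 (R): throw ball2 h=4 -> lands@5:R; in-air after throw: [b2@5:R b1@8:L]
Beat 2 (L): throw ball3 h=1 -> lands@3:R; in-air after throw: [b3@3:R b2@5:R b1@8:L]
Beat 3 (R): throw ball3 h=7 -> lands@10:L; in-air after throw: [b2@5:R b1@8:L b3@10:L]
Beat 4 (L): throw ball4 h=8 -> lands@12:L; in-air after throw: [b2@5:R b1@8:L b3@10:L b4@12:L]
Beat 5 (R): throw ball2 h=4 -> lands@9:R; in-air after throw: [b1@8:L b2@9:R b3@10:L b4@12:L]
Beat 6 (L): throw ball5 h=1 -> lands@7:R; in-air after throw: [b5@7:R b1@8:L b2@9:R b3@10:L b4@12:L]
Beat 7 (R): throw ball5 h=7 -> lands@14:L; in-air after throw: [b1@8:L b2@9:R b3@10:L b4@12:L b5@14:L]
Beat 8 (L): throw ball1 h=8 -> lands@16:L; in-air after throw: [b2@9:R b3@10:L b4@12:L b5@14:L b1@16:L]
Beat 9 (R): throw ball2 h=4 -> lands@13:R; in-air after throw: [b3@10:L b4@12:L b2@13:R b5@14:L b1@16:L]
Beat 10 (L): throw ball3 h=1 -> lands@11:R; in-air after throw: [b3@11:R b4@12:L b2@13:R b5@14:L b1@16:L]
Beat 11 (R): throw ball3 h=7 -> lands@18:L; in-air after throw: [b4@12:L b2@13:R b5@14:L b1@16:L b3@18:L]
Beat 12 (L): throw ball4 h=8 -> lands@20:L; in-air after throw: [b2@13:R b5@14:L b1@16:L b3@18:L b4@20:L]
Beat 13 (R): throw ball2 h=4 -> lands@17:R; in-air after throw: [b5@14:L b1@16:L b2@17:R b3@18:L b4@20:L]
Beat 14 (L): throw ball5 h=1 -> lands@15:R; in-air after throw: [b5@15:R b1@16:L b2@17:R b3@18:L b4@20:L]
Ball 5: thrown@6 h=1 -> first land @7; rethrown@7 h=7 -> second land @14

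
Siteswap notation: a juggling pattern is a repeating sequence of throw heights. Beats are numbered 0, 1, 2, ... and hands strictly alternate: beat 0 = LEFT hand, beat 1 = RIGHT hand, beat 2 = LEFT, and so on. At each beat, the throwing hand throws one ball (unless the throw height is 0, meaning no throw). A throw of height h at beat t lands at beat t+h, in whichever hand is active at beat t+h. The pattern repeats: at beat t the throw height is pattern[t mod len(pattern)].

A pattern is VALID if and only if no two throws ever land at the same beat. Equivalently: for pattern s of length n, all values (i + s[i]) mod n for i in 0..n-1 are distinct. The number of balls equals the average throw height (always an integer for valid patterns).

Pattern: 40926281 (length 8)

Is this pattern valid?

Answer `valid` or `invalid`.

Answer: valid

Derivation:
i=0: (i + s[i]) mod n = (0 + 4) mod 8 = 4
i=1: (i + s[i]) mod n = (1 + 0) mod 8 = 1
i=2: (i + s[i]) mod n = (2 + 9) mod 8 = 3
i=3: (i + s[i]) mod n = (3 + 2) mod 8 = 5
i=4: (i + s[i]) mod n = (4 + 6) mod 8 = 2
i=5: (i + s[i]) mod n = (5 + 2) mod 8 = 7
i=6: (i + s[i]) mod n = (6 + 8) mod 8 = 6
i=7: (i + s[i]) mod n = (7 + 1) mod 8 = 0
Residues: [4, 1, 3, 5, 2, 7, 6, 0], distinct: True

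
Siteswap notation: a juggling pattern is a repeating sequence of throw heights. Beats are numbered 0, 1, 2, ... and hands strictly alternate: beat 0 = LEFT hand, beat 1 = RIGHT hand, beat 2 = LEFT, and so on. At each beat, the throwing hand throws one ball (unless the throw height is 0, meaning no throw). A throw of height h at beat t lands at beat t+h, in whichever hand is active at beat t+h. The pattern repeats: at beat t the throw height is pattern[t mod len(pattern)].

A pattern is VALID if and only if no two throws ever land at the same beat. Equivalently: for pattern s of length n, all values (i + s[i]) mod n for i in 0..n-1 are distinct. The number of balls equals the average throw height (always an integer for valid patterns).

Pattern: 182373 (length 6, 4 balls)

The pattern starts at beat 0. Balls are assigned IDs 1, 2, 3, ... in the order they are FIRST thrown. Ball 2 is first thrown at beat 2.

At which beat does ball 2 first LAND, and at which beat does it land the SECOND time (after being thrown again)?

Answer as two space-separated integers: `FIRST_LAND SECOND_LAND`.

Answer: 4 11

Derivation:
Beat 0 (L): throw ball1 h=1 -> lands@1:R; in-air after throw: [b1@1:R]
Beat 1 (R): throw ball1 h=8 -> lands@9:R; in-air after throw: [b1@9:R]
Beat 2 (L): throw ball2 h=2 -> lands@4:L; in-air after throw: [b2@4:L b1@9:R]
Beat 3 (R): throw ball3 h=3 -> lands@6:L; in-air after throw: [b2@4:L b3@6:L b1@9:R]
Beat 4 (L): throw ball2 h=7 -> lands@11:R; in-air after throw: [b3@6:L b1@9:R b2@11:R]
Beat 5 (R): throw ball4 h=3 -> lands@8:L; in-air after throw: [b3@6:L b4@8:L b1@9:R b2@11:R]
Beat 6 (L): throw ball3 h=1 -> lands@7:R; in-air after throw: [b3@7:R b4@8:L b1@9:R b2@11:R]
Beat 7 (R): throw ball3 h=8 -> lands@15:R; in-air after throw: [b4@8:L b1@9:R b2@11:R b3@15:R]
Beat 8 (L): throw ball4 h=2 -> lands@10:L; in-air after throw: [b1@9:R b4@10:L b2@11:R b3@15:R]
Beat 9 (R): throw ball1 h=3 -> lands@12:L; in-air after throw: [b4@10:L b2@11:R b1@12:L b3@15:R]
Beat 10 (L): throw ball4 h=7 -> lands@17:R; in-air after throw: [b2@11:R b1@12:L b3@15:R b4@17:R]
Beat 11 (R): throw ball2 h=3 -> lands@14:L; in-air after throw: [b1@12:L b2@14:L b3@15:R b4@17:R]
Ball 2: thrown@2 h=2 -> first land @4; rethrown@4 h=7 -> second land @11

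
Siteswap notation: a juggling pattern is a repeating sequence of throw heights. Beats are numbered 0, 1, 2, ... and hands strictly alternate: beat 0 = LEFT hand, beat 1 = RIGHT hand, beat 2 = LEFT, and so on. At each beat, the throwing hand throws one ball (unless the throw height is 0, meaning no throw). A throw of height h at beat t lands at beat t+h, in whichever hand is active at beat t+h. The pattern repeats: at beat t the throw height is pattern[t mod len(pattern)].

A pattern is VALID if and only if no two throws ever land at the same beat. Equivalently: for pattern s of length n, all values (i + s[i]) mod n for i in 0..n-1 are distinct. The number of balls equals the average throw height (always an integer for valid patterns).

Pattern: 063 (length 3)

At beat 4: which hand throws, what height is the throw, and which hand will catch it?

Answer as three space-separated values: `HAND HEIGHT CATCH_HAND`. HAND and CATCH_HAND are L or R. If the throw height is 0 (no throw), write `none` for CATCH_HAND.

Answer: L 6 L

Derivation:
Beat 4: 4 mod 2 = 0, so hand = L
Throw height = pattern[4 mod 3] = pattern[1] = 6
Lands at beat 4+6=10, 10 mod 2 = 0, so catch hand = L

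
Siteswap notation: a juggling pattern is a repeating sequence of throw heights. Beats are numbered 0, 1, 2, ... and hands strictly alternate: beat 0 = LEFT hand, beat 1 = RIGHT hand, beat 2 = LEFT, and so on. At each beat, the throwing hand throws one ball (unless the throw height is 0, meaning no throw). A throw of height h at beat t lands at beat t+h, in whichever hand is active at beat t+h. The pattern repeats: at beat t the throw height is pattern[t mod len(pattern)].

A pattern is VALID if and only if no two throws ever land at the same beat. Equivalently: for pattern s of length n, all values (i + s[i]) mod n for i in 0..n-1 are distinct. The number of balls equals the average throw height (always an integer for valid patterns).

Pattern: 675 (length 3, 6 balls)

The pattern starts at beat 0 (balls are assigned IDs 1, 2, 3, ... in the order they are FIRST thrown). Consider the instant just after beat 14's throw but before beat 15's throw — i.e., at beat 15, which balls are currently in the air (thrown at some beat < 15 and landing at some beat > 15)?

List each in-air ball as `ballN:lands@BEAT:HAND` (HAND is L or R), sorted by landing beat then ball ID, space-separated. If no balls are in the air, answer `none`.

Beat 0 (L): throw ball1 h=6 -> lands@6:L; in-air after throw: [b1@6:L]
Beat 1 (R): throw ball2 h=7 -> lands@8:L; in-air after throw: [b1@6:L b2@8:L]
Beat 2 (L): throw ball3 h=5 -> lands@7:R; in-air after throw: [b1@6:L b3@7:R b2@8:L]
Beat 3 (R): throw ball4 h=6 -> lands@9:R; in-air after throw: [b1@6:L b3@7:R b2@8:L b4@9:R]
Beat 4 (L): throw ball5 h=7 -> lands@11:R; in-air after throw: [b1@6:L b3@7:R b2@8:L b4@9:R b5@11:R]
Beat 5 (R): throw ball6 h=5 -> lands@10:L; in-air after throw: [b1@6:L b3@7:R b2@8:L b4@9:R b6@10:L b5@11:R]
Beat 6 (L): throw ball1 h=6 -> lands@12:L; in-air after throw: [b3@7:R b2@8:L b4@9:R b6@10:L b5@11:R b1@12:L]
Beat 7 (R): throw ball3 h=7 -> lands@14:L; in-air after throw: [b2@8:L b4@9:R b6@10:L b5@11:R b1@12:L b3@14:L]
Beat 8 (L): throw ball2 h=5 -> lands@13:R; in-air after throw: [b4@9:R b6@10:L b5@11:R b1@12:L b2@13:R b3@14:L]
Beat 9 (R): throw ball4 h=6 -> lands@15:R; in-air after throw: [b6@10:L b5@11:R b1@12:L b2@13:R b3@14:L b4@15:R]
Beat 10 (L): throw ball6 h=7 -> lands@17:R; in-air after throw: [b5@11:R b1@12:L b2@13:R b3@14:L b4@15:R b6@17:R]
Beat 11 (R): throw ball5 h=5 -> lands@16:L; in-air after throw: [b1@12:L b2@13:R b3@14:L b4@15:R b5@16:L b6@17:R]
Beat 12 (L): throw ball1 h=6 -> lands@18:L; in-air after throw: [b2@13:R b3@14:L b4@15:R b5@16:L b6@17:R b1@18:L]
Beat 13 (R): throw ball2 h=7 -> lands@20:L; in-air after throw: [b3@14:L b4@15:R b5@16:L b6@17:R b1@18:L b2@20:L]
Beat 14 (L): throw ball3 h=5 -> lands@19:R; in-air after throw: [b4@15:R b5@16:L b6@17:R b1@18:L b3@19:R b2@20:L]
Beat 15 (R): throw ball4 h=6 -> lands@21:R; in-air after throw: [b5@16:L b6@17:R b1@18:L b3@19:R b2@20:L b4@21:R]

Answer: ball5:lands@16:L ball6:lands@17:R ball1:lands@18:L ball3:lands@19:R ball2:lands@20:L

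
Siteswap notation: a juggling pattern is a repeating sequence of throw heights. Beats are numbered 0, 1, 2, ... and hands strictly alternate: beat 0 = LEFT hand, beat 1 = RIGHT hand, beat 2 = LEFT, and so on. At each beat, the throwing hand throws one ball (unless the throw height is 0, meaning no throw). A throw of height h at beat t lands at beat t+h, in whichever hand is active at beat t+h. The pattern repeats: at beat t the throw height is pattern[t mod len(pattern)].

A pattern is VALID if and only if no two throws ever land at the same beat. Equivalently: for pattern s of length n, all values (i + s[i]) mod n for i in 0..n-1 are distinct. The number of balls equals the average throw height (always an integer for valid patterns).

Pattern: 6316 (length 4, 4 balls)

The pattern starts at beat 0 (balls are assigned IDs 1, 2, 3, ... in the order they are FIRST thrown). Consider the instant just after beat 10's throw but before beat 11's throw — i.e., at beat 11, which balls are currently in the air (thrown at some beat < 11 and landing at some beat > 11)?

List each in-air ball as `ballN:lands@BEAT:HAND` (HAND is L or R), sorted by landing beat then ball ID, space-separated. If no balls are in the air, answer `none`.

Answer: ball3:lands@12:L ball1:lands@13:R ball4:lands@14:L

Derivation:
Beat 0 (L): throw ball1 h=6 -> lands@6:L; in-air after throw: [b1@6:L]
Beat 1 (R): throw ball2 h=3 -> lands@4:L; in-air after throw: [b2@4:L b1@6:L]
Beat 2 (L): throw ball3 h=1 -> lands@3:R; in-air after throw: [b3@3:R b2@4:L b1@6:L]
Beat 3 (R): throw ball3 h=6 -> lands@9:R; in-air after throw: [b2@4:L b1@6:L b3@9:R]
Beat 4 (L): throw ball2 h=6 -> lands@10:L; in-air after throw: [b1@6:L b3@9:R b2@10:L]
Beat 5 (R): throw ball4 h=3 -> lands@8:L; in-air after throw: [b1@6:L b4@8:L b3@9:R b2@10:L]
Beat 6 (L): throw ball1 h=1 -> lands@7:R; in-air after throw: [b1@7:R b4@8:L b3@9:R b2@10:L]
Beat 7 (R): throw ball1 h=6 -> lands@13:R; in-air after throw: [b4@8:L b3@9:R b2@10:L b1@13:R]
Beat 8 (L): throw ball4 h=6 -> lands@14:L; in-air after throw: [b3@9:R b2@10:L b1@13:R b4@14:L]
Beat 9 (R): throw ball3 h=3 -> lands@12:L; in-air after throw: [b2@10:L b3@12:L b1@13:R b4@14:L]
Beat 10 (L): throw ball2 h=1 -> lands@11:R; in-air after throw: [b2@11:R b3@12:L b1@13:R b4@14:L]
Beat 11 (R): throw ball2 h=6 -> lands@17:R; in-air after throw: [b3@12:L b1@13:R b4@14:L b2@17:R]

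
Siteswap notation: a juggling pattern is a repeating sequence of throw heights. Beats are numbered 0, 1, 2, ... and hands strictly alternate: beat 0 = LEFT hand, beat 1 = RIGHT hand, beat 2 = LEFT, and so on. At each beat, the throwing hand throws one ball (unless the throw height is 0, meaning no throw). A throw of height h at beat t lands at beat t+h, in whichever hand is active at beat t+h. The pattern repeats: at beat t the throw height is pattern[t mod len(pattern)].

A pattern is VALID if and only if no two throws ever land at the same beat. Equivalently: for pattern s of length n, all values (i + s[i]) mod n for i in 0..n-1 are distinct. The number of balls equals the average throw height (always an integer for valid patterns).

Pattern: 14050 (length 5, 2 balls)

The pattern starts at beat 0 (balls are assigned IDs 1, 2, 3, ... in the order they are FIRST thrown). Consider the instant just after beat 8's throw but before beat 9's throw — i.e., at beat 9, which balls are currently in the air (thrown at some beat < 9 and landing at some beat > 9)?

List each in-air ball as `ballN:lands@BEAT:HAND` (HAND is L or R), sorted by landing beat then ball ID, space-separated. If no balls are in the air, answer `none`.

Beat 0 (L): throw ball1 h=1 -> lands@1:R; in-air after throw: [b1@1:R]
Beat 1 (R): throw ball1 h=4 -> lands@5:R; in-air after throw: [b1@5:R]
Beat 3 (R): throw ball2 h=5 -> lands@8:L; in-air after throw: [b1@5:R b2@8:L]
Beat 5 (R): throw ball1 h=1 -> lands@6:L; in-air after throw: [b1@6:L b2@8:L]
Beat 6 (L): throw ball1 h=4 -> lands@10:L; in-air after throw: [b2@8:L b1@10:L]
Beat 8 (L): throw ball2 h=5 -> lands@13:R; in-air after throw: [b1@10:L b2@13:R]

Answer: ball1:lands@10:L ball2:lands@13:R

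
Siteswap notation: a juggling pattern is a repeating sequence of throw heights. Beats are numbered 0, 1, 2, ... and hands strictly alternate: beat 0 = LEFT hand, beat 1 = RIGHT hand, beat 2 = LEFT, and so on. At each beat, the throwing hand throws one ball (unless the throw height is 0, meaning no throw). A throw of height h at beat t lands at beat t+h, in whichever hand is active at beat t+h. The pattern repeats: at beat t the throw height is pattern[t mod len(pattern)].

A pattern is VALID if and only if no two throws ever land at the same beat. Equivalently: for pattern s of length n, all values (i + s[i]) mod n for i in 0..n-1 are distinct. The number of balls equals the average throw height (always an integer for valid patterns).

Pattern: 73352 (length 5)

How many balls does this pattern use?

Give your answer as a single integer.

Pattern = [7, 3, 3, 5, 2], length n = 5
  position 0: throw height = 7, running sum = 7
  position 1: throw height = 3, running sum = 10
  position 2: throw height = 3, running sum = 13
  position 3: throw height = 5, running sum = 18
  position 4: throw height = 2, running sum = 20
Total sum = 20; balls = sum / n = 20 / 5 = 4

Answer: 4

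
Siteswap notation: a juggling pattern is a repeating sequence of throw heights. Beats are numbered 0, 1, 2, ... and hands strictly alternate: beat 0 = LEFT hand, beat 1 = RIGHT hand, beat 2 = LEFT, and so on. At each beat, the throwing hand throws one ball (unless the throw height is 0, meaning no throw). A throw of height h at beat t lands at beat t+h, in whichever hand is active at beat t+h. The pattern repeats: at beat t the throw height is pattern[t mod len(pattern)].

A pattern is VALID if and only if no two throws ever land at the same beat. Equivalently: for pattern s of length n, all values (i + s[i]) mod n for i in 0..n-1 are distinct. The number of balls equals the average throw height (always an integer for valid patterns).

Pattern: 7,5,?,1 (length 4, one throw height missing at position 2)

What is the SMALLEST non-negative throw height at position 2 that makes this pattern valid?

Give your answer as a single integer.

Answer: 3

Derivation:
i=0: (0 + 7) mod 4 = 3
i=1: (1 + 5) mod 4 = 2
i=2: s[i]=? (unknown)
i=3: (3 + 1) mod 4 = 0
Known residues: [0, 2, 3]; need a permutation of 0..3, so missing residue r = 1
Need (2 + s) mod 4 = 1; smallest s = (1 - 2) mod 4 = 3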